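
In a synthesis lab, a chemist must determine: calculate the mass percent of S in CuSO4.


M(CuSO4) = 1×63.55 + 1×32.07 + 4×16.0 = 159.62 g/mol
Mass of S = 1 × 32.07 = 32.07 g/mol
% S = 32.07/159.62 × 100 = 20.09%

20.09%


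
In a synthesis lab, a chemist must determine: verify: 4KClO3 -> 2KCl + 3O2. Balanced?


Equation: 4KClO3 -> 2KCl + 3O2
Check atoms: Cl: 4≠2, K: 4≠2, O: 12≠6
Not balanced

No, not balanced


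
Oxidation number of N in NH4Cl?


x + 4(+1) + (-1) = 0, so x = -3
Oxidation number: -3

-3


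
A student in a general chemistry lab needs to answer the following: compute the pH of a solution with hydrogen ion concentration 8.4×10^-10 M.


pH = -log10([H+]) = -log10(8.4×10^-10)
= 10 - log10(8.4)
= 10 - 0.92
= 9.08

9.08


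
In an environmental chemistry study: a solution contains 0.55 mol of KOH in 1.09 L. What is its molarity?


M = n/V = 0.55/1.09 = 0.505 mol/L

0.505 M


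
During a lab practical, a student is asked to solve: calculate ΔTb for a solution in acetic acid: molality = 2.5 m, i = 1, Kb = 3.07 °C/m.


ΔTb = Kb × m × i
= 3.07 × 2.5 × 1
= 7.675 °C

7.675 °C


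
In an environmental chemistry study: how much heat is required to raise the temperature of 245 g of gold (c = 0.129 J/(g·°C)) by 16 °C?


q = mcΔT = 245 × 0.129 × 16
= 505.68 J

505.68 J


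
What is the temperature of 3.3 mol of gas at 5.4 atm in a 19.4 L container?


PV = nRT  (R = 0.08206 L·atm/(mol·K))
T = PV/(nR) = 5.4×19.4/(3.3×0.08206)
= 104.76/0.270798
= 386.86 K

386.86 K


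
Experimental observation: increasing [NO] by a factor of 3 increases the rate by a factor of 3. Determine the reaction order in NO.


rate ∝ [NO]^n
3^n = 3 → n = 1
Order in NO: 1

1


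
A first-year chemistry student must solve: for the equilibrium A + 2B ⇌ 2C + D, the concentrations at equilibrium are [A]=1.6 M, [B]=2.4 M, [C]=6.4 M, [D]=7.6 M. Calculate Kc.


Kc = [C]^2[D]/([A][B]^2)
= (6.4^2 × 7.6^1)/(1.6^1 × 2.4^2)
= 311.296/9.216
= 33.78

33.78


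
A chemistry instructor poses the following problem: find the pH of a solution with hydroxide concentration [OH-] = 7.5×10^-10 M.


pOH = -log10([OH-]) = -log10(7.5×10^-10)
= 10 - log10(7.5) = 9.12
pH = 14 - pOH = 14 - 9.12 = 4.88

4.88


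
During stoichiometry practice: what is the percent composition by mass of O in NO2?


M(NO2) = 1×14.01 + 2×16.0 = 46.01 g/mol
Mass of O = 2 × 16.0 = 32.00 g/mol
% O = 32.00/46.01 × 100 = 69.55%

69.55%


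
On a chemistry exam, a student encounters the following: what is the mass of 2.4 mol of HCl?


M(HCl) = 36.46 g/mol
mass = n × M = 2.4 × 36.46 = 87.50 g

87.50 g


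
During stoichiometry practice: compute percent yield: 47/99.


% yield = actual/theoretical × 100
= 47/99 × 100
= 47.47%

47.47%


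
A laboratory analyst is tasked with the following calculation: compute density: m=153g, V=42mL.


ρ = mass/volume
= 153/42
= 3.643 g/mL

3.643 g/mL


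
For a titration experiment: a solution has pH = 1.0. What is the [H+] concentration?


[H+] = 10^(-pH) = 10^(-1.0)
= 1.0×10^-1 M

1.0×10^-1 M


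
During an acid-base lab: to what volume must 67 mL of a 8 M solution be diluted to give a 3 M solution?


C1V1 = C2V2
8 × 67 = 3 × V2
V2 = 536/3 = 178.67 mL

178.67 mL


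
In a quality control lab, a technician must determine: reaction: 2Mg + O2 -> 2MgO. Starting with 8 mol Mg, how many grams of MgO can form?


Mole ratio MgO:Mg = 2:2
n(MgO) = 8 × 2/2 = 8.000 mol
mass = 8.000 × 40.31 = 322.48 g

322.48 g


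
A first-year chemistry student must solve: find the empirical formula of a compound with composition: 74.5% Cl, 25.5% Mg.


Assume 100 g sample. Moles of each element:
  Cl: 74.5/35.45 = 2.102 mol
  Mg: 25.5/24.31 = 1.049 mol
Divide by smallest (1.049):
  Cl: 2.102/1.049 = 2.0
  Mg: 1.049/1.049 = 1.0
Empirical formula: MgCl2

MgCl2


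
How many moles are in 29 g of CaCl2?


M(CaCl2) = 110.98 g/mol
n = mass/M = 29/110.98 = 0.2613 mol

0.2613 mol


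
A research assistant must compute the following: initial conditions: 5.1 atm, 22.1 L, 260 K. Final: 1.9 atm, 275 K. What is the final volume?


P1V1/T1 = P2V2/T2
V2 = P1V1T2/(T1P2)
= 5.1×22.1×275/(260×1.9)
= 62.743 L

62.743 L


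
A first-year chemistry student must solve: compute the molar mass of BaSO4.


M(BaSO4) = 1×137.33 + 1×32.07 + 4×16.0
= 137.33 + 32.07 + 64.0
= 233.4 g/mol

233.4 g/mol


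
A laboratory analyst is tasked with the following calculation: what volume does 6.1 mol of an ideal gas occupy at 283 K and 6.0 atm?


PV = nRT  (R = 0.08206 L·atm/(mol·K))
V = nRT/P = 6.1×0.08206×283/6.0
= 23.61 L

23.61 L


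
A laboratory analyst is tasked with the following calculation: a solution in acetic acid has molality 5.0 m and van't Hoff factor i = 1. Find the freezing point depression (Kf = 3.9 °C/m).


ΔTf = Kf × m × i
= 3.9 × 5.0 × 1
= 19.5 °C

19.5 °C


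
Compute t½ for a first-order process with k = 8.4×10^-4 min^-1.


t½ = ln2/k = 0.693147/(8.4×10^-4 min^-1)
= 825.2 min

825.2 min


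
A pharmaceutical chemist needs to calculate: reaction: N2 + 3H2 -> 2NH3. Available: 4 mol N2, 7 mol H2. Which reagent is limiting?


Mole ratio available / coefficient:
  N2: 4/1 = 4.000
  H2: 7/3 = 2.333
Smaller ratio is limiting.

H2


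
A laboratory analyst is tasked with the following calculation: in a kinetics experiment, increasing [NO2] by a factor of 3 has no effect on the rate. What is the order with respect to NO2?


rate ∝ [NO2]^n
rate ∝ [NO2]^0
Order in NO2: 0

0


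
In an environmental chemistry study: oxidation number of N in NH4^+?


x + 4(+1) = +1, so x = -3
Oxidation number: -3

-3


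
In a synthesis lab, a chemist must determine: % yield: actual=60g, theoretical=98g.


% yield = actual/theoretical × 100
= 60/98 × 100
= 61.22%

61.22%


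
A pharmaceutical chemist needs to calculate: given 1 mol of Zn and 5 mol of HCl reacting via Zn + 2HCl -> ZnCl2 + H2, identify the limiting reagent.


Mole ratio available / coefficient:
  Zn: 1/1 = 1.000
  HCl: 5/2 = 2.500
Smaller ratio is limiting.

Zn


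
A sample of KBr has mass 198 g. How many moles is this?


M(KBr) = 119.0 g/mol
n = mass/M = 198/119.0 = 1.6639 mol

1.6639 mol


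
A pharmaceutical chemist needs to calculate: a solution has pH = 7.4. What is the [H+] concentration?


[H+] = 10^(-pH) = 10^(-7.4)
= 3.98×10^-8 M

3.98×10^-8 M


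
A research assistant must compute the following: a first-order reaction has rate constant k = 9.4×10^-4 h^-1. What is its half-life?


t½ = ln2/k = 0.693147/(9.4×10^-4 h^-1)
= 737.4 h

737.4 h


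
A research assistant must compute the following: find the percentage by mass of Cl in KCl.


M(KCl) = 1×39.1 + 1×35.45 = 74.55 g/mol
Mass of Cl = 1 × 35.45 = 35.45 g/mol
% Cl = 35.45/74.55 × 100 = 47.55%

47.55%


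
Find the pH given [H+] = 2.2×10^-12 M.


pH = -log10([H+]) = -log10(2.2×10^-12)
= 12 - log10(2.2)
= 12 - 0.34
= 11.66

11.66


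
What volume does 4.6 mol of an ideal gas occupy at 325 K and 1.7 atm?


PV = nRT  (R = 0.08206 L·atm/(mol·K))
V = nRT/P = 4.6×0.08206×325/1.7
= 72.165 L

72.165 L


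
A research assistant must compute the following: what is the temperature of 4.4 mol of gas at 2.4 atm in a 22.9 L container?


PV = nRT  (R = 0.08206 L·atm/(mol·K))
T = PV/(nR) = 2.4×22.9/(4.4×0.08206)
= 54.96/0.361064
= 152.22 K

152.22 K


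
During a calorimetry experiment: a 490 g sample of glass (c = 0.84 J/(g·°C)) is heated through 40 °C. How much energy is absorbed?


q = mcΔT = 490 × 0.84 × 40
= 16464.00 J

16464.00 J


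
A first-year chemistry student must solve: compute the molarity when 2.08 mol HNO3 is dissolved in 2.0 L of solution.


M = n/V = 2.08/2.0 = 1.040 mol/L

1.040 M


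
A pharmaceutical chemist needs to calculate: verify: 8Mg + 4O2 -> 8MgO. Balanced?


Equation: 8Mg + 4O2 -> 8MgO
Check atoms: Mg: 8=8, O: 8=8
Balanced

Yes, balanced


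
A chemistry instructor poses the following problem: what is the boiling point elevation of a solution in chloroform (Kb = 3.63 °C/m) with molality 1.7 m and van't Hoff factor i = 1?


ΔTb = Kb × m × i
= 3.63 × 1.7 × 1
= 6.171 °C

6.171 °C


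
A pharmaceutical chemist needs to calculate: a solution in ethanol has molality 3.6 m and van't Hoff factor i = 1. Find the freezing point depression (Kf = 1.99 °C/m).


ΔTf = Kf × m × i
= 1.99 × 3.6 × 1
= 7.164 °C

7.164 °C


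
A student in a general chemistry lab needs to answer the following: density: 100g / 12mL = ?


ρ = mass/volume
= 100/12
= 8.333 g/mL

8.333 g/mL


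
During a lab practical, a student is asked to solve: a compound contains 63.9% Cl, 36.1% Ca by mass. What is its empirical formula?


Assume 100 g sample. Moles of each element:
  Cl: 63.9/35.45 = 1.803 mol
  Ca: 36.1/40.08 = 0.901 mol
Divide by smallest (0.901):
  Cl: 1.803/0.901 = 2.0
  Ca: 0.901/0.901 = 1.0
Empirical formula: CaCl2

CaCl2


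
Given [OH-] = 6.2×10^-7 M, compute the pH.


pOH = -log10([OH-]) = -log10(6.2×10^-7)
= 7 - log10(6.2) = 6.21
pH = 14 - pOH = 14 - 6.21 = 7.79

7.79


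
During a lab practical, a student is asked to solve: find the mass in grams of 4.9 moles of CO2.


M(CO2) = 44.01 g/mol
mass = n × M = 4.9 × 44.01 = 215.65 g

215.65 g


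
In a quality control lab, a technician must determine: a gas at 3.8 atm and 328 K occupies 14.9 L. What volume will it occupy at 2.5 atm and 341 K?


P1V1/T1 = P2V2/T2
V2 = P1V1T2/(T1P2)
= 3.8×14.9×341/(328×2.5)
= 23.546 L

23.546 L


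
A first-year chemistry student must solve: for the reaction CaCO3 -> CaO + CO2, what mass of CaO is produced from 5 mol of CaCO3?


Mole ratio CaO:CaCO3 = 1:1
n(CaO) = 5 × 1/1 = 5.000 mol
mass = 5.000 × 56.08 = 280.4 g

280.4 g


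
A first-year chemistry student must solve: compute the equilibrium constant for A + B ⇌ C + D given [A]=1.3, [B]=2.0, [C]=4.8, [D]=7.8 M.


Kc = [C][D]/([A][B])
= (4.8^1 × 7.8^1)/(1.3^1 × 2.0^1)
= 37.44/2.6
= 14.40

14.40


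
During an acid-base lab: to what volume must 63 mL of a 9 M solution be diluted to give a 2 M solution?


C1V1 = C2V2
9 × 63 = 2 × V2
V2 = 567/2 = 283.5 mL

283.5 mL


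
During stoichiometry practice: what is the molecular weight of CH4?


M(CH4) = 1×12.01 + 4×1.008
= 12.01 + 4.03
= 16.04 g/mol

16.04 g/mol


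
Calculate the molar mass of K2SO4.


M(K2SO4) = 2×39.1 + 1×32.07 + 4×16.0
= 78.2 + 32.07 + 64.0
= 174.27 g/mol

174.27 g/mol


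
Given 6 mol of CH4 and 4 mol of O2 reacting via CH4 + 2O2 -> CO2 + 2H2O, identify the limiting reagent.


Mole ratio available / coefficient:
  CH4: 6/1 = 6.000
  O2: 4/2 = 2.000
Smaller ratio is limiting.

O2


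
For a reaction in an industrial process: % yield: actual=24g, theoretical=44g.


% yield = actual/theoretical × 100
= 24/44 × 100
= 54.55%

54.55%


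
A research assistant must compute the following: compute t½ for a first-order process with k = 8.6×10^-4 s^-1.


t½ = ln2/k = 0.693147/(8.6×10^-4 s^-1)
= 806.0 s

806.0 s


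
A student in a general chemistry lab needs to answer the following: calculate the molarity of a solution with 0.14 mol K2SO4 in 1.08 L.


M = n/V = 0.14/1.08 = 0.130 mol/L

0.130 M


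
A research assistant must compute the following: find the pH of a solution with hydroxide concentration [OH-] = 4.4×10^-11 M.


pOH = -log10([OH-]) = -log10(4.4×10^-11)
= 11 - log10(4.4) = 10.36
pH = 14 - pOH = 14 - 10.36 = 3.64

3.64


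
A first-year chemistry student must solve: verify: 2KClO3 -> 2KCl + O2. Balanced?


Equation: 2KClO3 -> 2KCl + O2
Check atoms: Cl: 2=2, K: 2=2, O: 6≠2
Not balanced

No, not balanced


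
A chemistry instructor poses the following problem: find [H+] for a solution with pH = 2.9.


[H+] = 10^(-pH) = 10^(-2.9)
= 1.26×10^-3 M

1.26×10^-3 M


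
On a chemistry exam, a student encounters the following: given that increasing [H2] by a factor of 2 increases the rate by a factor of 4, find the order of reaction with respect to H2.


rate ∝ [H2]^n
2^n = 4 → n = 2
Order in H2: 2

2


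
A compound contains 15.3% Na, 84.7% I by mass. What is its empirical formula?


Assume 100 g sample. Moles of each element:
  Na: 15.3/22.99 = 0.666 mol
  I: 84.7/126.9 = 0.667 mol
Divide by smallest (0.666):
  Na: 0.666/0.666 = 1.0
  I: 0.667/0.666 = 1.0
Empirical formula: NaI

NaI


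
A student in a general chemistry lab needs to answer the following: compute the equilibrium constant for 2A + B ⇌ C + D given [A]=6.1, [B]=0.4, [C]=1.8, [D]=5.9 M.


Kc = [C][D]/([A]^2[B])
= (1.8^1 × 5.9^1)/(6.1^2 × 0.4^1)
= 10.62/14.884
= 0.7135

0.7135


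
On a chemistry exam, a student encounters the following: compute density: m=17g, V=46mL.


ρ = mass/volume
= 17/46
= 0.37 g/mL

0.37 g/mL


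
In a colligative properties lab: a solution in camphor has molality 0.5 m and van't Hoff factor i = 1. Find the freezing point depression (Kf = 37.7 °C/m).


ΔTf = Kf × m × i
= 37.7 × 0.5 × 1
= 18.85 °C

18.85 °C


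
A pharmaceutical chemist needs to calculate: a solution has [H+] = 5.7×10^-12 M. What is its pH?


pH = -log10([H+]) = -log10(5.7×10^-12)
= 12 - log10(5.7)
= 12 - 0.76
= 11.24

11.24


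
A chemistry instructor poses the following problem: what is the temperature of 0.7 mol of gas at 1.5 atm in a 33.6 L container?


PV = nRT  (R = 0.08206 L·atm/(mol·K))
T = PV/(nR) = 1.5×33.6/(0.7×0.08206)
= 50.40/0.057442
= 877.41 K

877.41 K


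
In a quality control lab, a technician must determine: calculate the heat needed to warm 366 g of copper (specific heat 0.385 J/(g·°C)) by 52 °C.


q = mcΔT = 366 × 0.385 × 52
= 7327.32 J

7327.32 J


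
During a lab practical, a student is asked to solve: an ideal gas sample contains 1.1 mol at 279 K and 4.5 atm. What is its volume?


PV = nRT  (R = 0.08206 L·atm/(mol·K))
V = nRT/P = 1.1×0.08206×279/4.5
= 5.596 L

5.596 L


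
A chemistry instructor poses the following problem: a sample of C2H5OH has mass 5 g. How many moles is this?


M(C2H5OH) = 46.07 g/mol
n = mass/M = 5/46.07 = 0.1085 mol

0.1085 mol


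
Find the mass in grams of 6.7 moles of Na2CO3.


M(Na2CO3) = 105.99 g/mol
mass = n × M = 6.7 × 105.99 = 710.13 g

710.13 g


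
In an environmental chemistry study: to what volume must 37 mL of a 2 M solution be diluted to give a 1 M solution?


C1V1 = C2V2
2 × 37 = 1 × V2
V2 = 74/1 = 74.0 mL

74.0 mL


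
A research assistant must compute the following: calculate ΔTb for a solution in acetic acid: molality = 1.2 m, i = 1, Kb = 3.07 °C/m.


ΔTb = Kb × m × i
= 3.07 × 1.2 × 1
= 3.684 °C

3.684 °C


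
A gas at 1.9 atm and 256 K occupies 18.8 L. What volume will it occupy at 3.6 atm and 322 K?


P1V1/T1 = P2V2/T2
V2 = P1V1T2/(T1P2)
= 1.9×18.8×322/(256×3.6)
= 12.48 L

12.48 L


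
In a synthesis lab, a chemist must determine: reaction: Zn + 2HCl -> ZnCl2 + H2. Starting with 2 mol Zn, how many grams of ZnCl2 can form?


Mole ratio ZnCl2:Zn = 1:1
n(ZnCl2) = 2 × 1/1 = 2.000 mol
mass = 2.000 × 136.28 = 272.56 g

272.56 g


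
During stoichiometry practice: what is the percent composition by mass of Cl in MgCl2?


M(MgCl2) = 1×24.31 + 2×35.45 = 95.21 g/mol
Mass of Cl = 2 × 35.45 = 70.90 g/mol
% Cl = 70.90/95.21 × 100 = 74.47%

74.47%


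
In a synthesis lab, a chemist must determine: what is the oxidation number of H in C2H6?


H is +1 with nonmetals
Oxidation number: +1

+1


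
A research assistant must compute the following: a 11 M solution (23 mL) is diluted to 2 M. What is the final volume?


C1V1 = C2V2
11 × 23 = 2 × V2
V2 = 253/2 = 126.5 mL

126.5 mL


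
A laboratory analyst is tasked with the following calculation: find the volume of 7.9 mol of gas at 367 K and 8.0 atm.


PV = nRT  (R = 0.08206 L·atm/(mol·K))
V = nRT/P = 7.9×0.08206×367/8.0
= 29.74 L

29.74 L


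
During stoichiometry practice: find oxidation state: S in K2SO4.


2(+1) + x + 4(-2) = 0, so x = +6
Oxidation number: +6

+6


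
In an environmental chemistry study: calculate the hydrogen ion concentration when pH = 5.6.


[H+] = 10^(-pH) = 10^(-5.6)
= 2.51×10^-6 M

2.51×10^-6 M


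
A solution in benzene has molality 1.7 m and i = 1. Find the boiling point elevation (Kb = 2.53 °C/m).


ΔTb = Kb × m × i
= 2.53 × 1.7 × 1
= 4.301 °C

4.301 °C


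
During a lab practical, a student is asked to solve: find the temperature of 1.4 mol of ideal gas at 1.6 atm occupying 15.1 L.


PV = nRT  (R = 0.08206 L·atm/(mol·K))
T = PV/(nR) = 1.6×15.1/(1.4×0.08206)
= 24.16/0.114884
= 210.30 K

210.30 K


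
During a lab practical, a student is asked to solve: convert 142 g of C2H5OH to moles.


M(C2H5OH) = 46.07 g/mol
n = mass/M = 142/46.07 = 3.0823 mol

3.0823 mol


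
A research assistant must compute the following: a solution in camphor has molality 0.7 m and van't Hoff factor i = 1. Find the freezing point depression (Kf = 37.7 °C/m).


ΔTf = Kf × m × i
= 37.7 × 0.7 × 1
= 26.39 °C

26.39 °C


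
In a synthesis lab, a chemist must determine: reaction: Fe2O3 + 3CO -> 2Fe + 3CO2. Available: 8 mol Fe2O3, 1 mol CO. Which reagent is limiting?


Mole ratio available / coefficient:
  Fe2O3: 8/1 = 8.000
  CO: 1/3 = 0.333
Smaller ratio is limiting.

CO


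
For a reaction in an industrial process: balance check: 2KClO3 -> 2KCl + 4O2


Equation: 2KClO3 -> 2KCl + 4O2
Check atoms: Cl: 2=2, K: 2=2, O: 6≠8
Not balanced

No, not balanced


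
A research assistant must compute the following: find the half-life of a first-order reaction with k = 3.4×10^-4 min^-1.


t½ = ln2/k = 0.693147/(3.4×10^-4 min^-1)
= 2039 min

2039 min


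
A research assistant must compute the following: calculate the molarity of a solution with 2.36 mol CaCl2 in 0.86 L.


M = n/V = 2.36/0.86 = 2.744 mol/L

2.744 M


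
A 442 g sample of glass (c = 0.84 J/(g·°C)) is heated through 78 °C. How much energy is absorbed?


q = mcΔT = 442 × 0.84 × 78
= 28959.84 J

28959.84 J


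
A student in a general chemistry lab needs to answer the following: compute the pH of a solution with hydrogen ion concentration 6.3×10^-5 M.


pH = -log10([H+]) = -log10(6.3×10^-5)
= 5 - log10(6.3)
= 5 - 0.8
= 4.2

4.2


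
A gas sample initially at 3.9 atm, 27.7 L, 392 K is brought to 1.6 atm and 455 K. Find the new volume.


P1V1/T1 = P2V2/T2
V2 = P1V1T2/(T1P2)
= 3.9×27.7×455/(392×1.6)
= 78.37 L

78.37 L


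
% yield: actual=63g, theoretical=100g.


% yield = actual/theoretical × 100
= 63/100 × 100
= 63.0%

63.0%


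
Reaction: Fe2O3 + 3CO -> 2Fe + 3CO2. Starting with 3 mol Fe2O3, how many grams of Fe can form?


Mole ratio Fe:Fe2O3 = 2:1
n(Fe) = 3 × 2/1 = 6.000 mol
mass = 6.000 × 55.85 = 335.1 g

335.1 g


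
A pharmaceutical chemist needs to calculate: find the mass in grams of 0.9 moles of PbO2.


M(PbO2) = 239.2 g/mol
mass = n × M = 0.9 × 239.2 = 215.28 g

215.28 g


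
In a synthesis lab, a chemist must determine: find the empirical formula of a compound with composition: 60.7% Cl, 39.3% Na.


Assume 100 g sample. Moles of each element:
  Cl: 60.7/35.45 = 1.712 mol
  Na: 39.3/22.99 = 1.709 mol
Divide by smallest (1.709):
  Cl: 1.712/1.709 = 1.0
  Na: 1.709/1.709 = 1.0
Empirical formula: NaCl

NaCl


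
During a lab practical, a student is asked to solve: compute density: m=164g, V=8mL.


ρ = mass/volume
= 164/8
= 20.5 g/mL

20.5 g/mL


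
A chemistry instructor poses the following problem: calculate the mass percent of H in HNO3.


M(HNO3) = 1×1.008 + 1×14.01 + 3×16.0 = 63.018 g/mol
Mass of H = 1 × 1.008 = 1.008 g/mol
% H = 1.008/63.018 × 100 = 1.60%

1.60%


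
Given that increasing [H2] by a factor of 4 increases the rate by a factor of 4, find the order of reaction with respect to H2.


rate ∝ [H2]^n
4^n = 4 → n = 1
Order in H2: 1

1


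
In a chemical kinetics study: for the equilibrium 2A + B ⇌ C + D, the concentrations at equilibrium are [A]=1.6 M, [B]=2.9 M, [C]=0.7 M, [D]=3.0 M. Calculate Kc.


Kc = [C][D]/([A]^2[B])
= (0.7^1 × 3.0^1)/(1.6^2 × 2.9^1)
= 2.1/7.424
= 0.2829

0.2829


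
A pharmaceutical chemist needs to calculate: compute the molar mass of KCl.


M(KCl) = 1×39.1 + 1×35.45
= 39.1 + 35.45
= 74.55 g/mol

74.55 g/mol


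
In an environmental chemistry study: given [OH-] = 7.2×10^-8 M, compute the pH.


pOH = -log10([OH-]) = -log10(7.2×10^-8)
= 8 - log10(7.2) = 7.14
pH = 14 - pOH = 14 - 7.14 = 6.86

6.86


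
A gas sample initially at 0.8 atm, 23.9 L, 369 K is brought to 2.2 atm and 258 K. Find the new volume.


P1V1/T1 = P2V2/T2
V2 = P1V1T2/(T1P2)
= 0.8×23.9×258/(369×2.2)
= 6.077 L

6.077 L


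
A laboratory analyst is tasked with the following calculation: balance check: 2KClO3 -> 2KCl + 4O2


Equation: 2KClO3 -> 2KCl + 4O2
Check atoms: Cl: 2=2, K: 2=2, O: 6≠8
Not balanced

No, not balanced


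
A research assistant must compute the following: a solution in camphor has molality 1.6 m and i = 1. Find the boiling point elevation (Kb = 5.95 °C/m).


ΔTb = Kb × m × i
= 5.95 × 1.6 × 1
= 9.52 °C

9.52 °C


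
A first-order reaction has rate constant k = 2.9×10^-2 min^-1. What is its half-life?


t½ = ln2/k = 0.693147/(2.9×10^-2 min^-1)
= 23.90 min

23.90 min


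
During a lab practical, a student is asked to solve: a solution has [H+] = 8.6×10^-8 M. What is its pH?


pH = -log10([H+]) = -log10(8.6×10^-8)
= 8 - log10(8.6)
= 8 - 0.93
= 7.07

7.07


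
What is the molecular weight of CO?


M(CO) = 1×12.01 + 1×16.0
= 12.01 + 16.0
= 28.01 g/mol

28.01 g/mol


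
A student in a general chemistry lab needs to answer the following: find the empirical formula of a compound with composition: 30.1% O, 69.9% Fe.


Assume 100 g sample. Moles of each element:
  O: 30.1/16.0 = 1.881 mol
  Fe: 69.9/55.85 = 1.252 mol
Divide by smallest (1.252):
  O: 1.881/1.252 = 1.5
  Fe: 1.252/1.252 = 1.0
Multiply all ratios by 2 to obtain whole numbers.
Empirical formula: Fe2O3

Fe2O3


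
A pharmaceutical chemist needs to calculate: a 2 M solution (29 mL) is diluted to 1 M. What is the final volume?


C1V1 = C2V2
2 × 29 = 1 × V2
V2 = 58/1 = 58.0 mL

58.0 mL


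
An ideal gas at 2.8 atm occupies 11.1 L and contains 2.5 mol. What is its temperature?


PV = nRT  (R = 0.08206 L·atm/(mol·K))
T = PV/(nR) = 2.8×11.1/(2.5×0.08206)
= 31.08/0.205150
= 151.50 K

151.50 K


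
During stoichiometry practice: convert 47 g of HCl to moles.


M(HCl) = 36.46 g/mol
n = mass/M = 47/36.46 = 1.2891 mol

1.2891 mol


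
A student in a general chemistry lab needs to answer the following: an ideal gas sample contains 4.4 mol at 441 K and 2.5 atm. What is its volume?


PV = nRT  (R = 0.08206 L·atm/(mol·K))
V = nRT/P = 4.4×0.08206×441/2.5
= 63.692 L

63.692 L


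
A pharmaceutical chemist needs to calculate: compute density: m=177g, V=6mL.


ρ = mass/volume
= 177/6
= 29.5 g/mL

29.5 g/mL


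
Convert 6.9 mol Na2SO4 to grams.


M(Na2SO4) = 142.05 g/mol
mass = n × M = 6.9 × 142.05 = 980.15 g

980.15 g


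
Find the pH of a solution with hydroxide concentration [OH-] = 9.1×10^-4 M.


pOH = -log10([OH-]) = -log10(9.1×10^-4)
= 4 - log10(9.1) = 3.04
pH = 14 - pOH = 14 - 3.04 = 10.96

10.96


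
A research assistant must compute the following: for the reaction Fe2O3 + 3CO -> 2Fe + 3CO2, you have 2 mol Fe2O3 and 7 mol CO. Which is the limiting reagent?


Mole ratio available / coefficient:
  Fe2O3: 2/1 = 2.000
  CO: 7/3 = 2.333
Smaller ratio is limiting.

Fe2O3


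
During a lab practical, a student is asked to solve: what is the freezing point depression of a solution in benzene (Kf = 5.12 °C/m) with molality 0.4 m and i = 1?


ΔTf = Kf × m × i
= 5.12 × 0.4 × 1
= 2.048 °C

2.048 °C


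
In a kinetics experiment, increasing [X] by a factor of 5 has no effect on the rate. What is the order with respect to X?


rate ∝ [X]^n
rate ∝ [X]^0
Order in X: 0

0


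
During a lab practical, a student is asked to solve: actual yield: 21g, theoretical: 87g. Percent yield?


% yield = actual/theoretical × 100
= 21/87 × 100
= 24.14%

24.14%


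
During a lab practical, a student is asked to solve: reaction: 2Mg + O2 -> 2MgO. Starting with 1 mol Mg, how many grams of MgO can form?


Mole ratio MgO:Mg = 2:2
n(MgO) = 1 × 2/2 = 1.000 mol
mass = 1.000 × 40.31 = 40.31 g

40.31 g


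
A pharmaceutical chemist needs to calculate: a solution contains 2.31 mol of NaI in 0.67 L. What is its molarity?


M = n/V = 2.31/0.67 = 3.448 mol/L

3.448 M


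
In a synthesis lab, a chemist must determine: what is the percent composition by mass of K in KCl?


M(KCl) = 1×39.1 + 1×35.45 = 74.55 g/mol
Mass of K = 1 × 39.1 = 39.10 g/mol
% K = 39.10/74.55 × 100 = 52.45%

52.45%


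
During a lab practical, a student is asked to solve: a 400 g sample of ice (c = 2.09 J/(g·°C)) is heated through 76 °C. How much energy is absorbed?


q = mcΔT = 400 × 2.09 × 76
= 63536.00 J

63536.00 J


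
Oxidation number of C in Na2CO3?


2(+1) + x + 3(-2) = 0, so x = +4
Oxidation number: +4

+4


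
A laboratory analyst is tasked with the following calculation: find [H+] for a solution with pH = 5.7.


[H+] = 10^(-pH) = 10^(-5.7)
= 2.0×10^-6 M

2.0×10^-6 M


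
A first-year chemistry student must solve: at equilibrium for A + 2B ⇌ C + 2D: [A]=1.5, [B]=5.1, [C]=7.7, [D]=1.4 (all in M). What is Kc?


Kc = [C][D]^2/([A][B]^2)
= (7.7^1 × 1.4^2)/(1.5^1 × 5.1^2)
= 15.092/39.015
= 0.3868

0.3868


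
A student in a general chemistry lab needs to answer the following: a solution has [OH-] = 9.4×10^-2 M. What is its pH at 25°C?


pOH = -log10([OH-]) = -log10(9.4×10^-2)
= 2 - log10(9.4) = 1.03
pH = 14 - pOH = 14 - 1.03 = 12.97

12.97


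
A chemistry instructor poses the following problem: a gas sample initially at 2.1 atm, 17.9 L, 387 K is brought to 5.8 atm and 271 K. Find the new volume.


P1V1/T1 = P2V2/T2
V2 = P1V1T2/(T1P2)
= 2.1×17.9×271/(387×5.8)
= 4.538 L

4.538 L


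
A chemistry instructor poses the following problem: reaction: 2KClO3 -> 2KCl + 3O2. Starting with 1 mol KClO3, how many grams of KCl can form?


Mole ratio KCl:KClO3 = 2:2
n(KCl) = 1 × 2/2 = 1.000 mol
mass = 1.000 × 74.55 = 74.55 g

74.55 g


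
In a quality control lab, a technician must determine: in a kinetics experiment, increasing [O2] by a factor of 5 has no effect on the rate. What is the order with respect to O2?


rate ∝ [O2]^n
rate ∝ [O2]^0
Order in O2: 0

0


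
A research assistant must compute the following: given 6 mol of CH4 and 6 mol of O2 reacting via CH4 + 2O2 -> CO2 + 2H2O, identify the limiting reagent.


Mole ratio available / coefficient:
  CH4: 6/1 = 6.000
  O2: 6/2 = 3.000
Smaller ratio is limiting.

O2


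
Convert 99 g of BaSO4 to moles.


M(BaSO4) = 233.4 g/mol
n = mass/M = 99/233.4 = 0.4242 mol

0.4242 mol


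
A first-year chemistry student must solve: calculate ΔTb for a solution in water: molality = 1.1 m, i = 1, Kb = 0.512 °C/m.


ΔTb = Kb × m × i
= 0.512 × 1.1 × 1
= 0.5632 °C

0.5632 °C


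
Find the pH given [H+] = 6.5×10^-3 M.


pH = -log10([H+]) = -log10(6.5×10^-3)
= 3 - log10(6.5)
= 3 - 0.81
= 2.19

2.19


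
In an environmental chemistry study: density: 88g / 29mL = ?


ρ = mass/volume
= 88/29
= 3.034 g/mL

3.034 g/mL


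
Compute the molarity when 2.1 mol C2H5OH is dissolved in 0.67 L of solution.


M = n/V = 2.1/0.67 = 3.134 mol/L

3.134 M


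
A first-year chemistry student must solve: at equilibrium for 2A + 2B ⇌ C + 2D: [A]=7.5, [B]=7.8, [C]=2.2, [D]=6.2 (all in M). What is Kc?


Kc = [C][D]^2/([A]^2[B]^2)
= (2.2^1 × 6.2^2)/(7.5^2 × 7.8^2)
= 84.568/3422.25
= 0.02471

0.02471


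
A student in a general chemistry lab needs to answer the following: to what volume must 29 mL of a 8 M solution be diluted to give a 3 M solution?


C1V1 = C2V2
8 × 29 = 3 × V2
V2 = 232/3 = 77.33 mL

77.33 mL


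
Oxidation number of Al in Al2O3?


Al is +3
Oxidation number: +3

+3


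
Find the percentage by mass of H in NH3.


M(NH3) = 1×14.01 + 3×1.008 = 17.034 g/mol
Mass of H = 3 × 1.008 = 3.024 g/mol
% H = 3.024/17.034 × 100 = 17.75%

17.75%


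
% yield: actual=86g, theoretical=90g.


% yield = actual/theoretical × 100
= 86/90 × 100
= 95.56%

95.56%


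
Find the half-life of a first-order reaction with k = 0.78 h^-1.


t½ = ln2/k = 0.693147/(0.78 h^-1)
= 0.8887 h

0.8887 h


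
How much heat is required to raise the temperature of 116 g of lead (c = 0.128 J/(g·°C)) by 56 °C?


q = mcΔT = 116 × 0.128 × 56
= 831.49 J

831.49 J


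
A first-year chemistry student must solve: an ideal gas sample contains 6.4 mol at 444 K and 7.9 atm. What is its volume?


PV = nRT  (R = 0.08206 L·atm/(mol·K))
V = nRT/P = 6.4×0.08206×444/7.9
= 29.517 L

29.517 L


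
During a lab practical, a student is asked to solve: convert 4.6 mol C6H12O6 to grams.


M(C6H12O6) = 180.16 g/mol
mass = n × M = 4.6 × 180.16 = 828.74 g

828.74 g


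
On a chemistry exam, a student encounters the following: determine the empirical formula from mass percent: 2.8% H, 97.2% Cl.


Assume 100 g sample. Moles of each element:
  H: 2.8/1.008 = 2.778 mol
  Cl: 97.2/35.45 = 2.742 mol
Divide by smallest (2.742):
  H: 2.778/2.742 = 1.01
  Cl: 2.742/2.742 = 1.0
Empirical formula: HCl

HCl


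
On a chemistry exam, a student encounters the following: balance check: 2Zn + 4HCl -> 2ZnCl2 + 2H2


Equation: 2Zn + 4HCl -> 2ZnCl2 + 2H2
Check atoms: Cl: 4=4, H: 4=4, Zn: 2=2
Balanced

Yes, balanced


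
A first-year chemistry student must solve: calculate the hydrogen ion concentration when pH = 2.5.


[H+] = 10^(-pH) = 10^(-2.5)
= 3.16×10^-3 M

3.16×10^-3 M


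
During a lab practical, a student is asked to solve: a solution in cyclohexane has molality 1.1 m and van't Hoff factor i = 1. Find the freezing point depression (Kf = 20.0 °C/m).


ΔTf = Kf × m × i
= 20.0 × 1.1 × 1
= 22.0 °C

22.0 °C


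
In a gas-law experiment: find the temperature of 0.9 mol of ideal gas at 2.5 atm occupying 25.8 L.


PV = nRT  (R = 0.08206 L·atm/(mol·K))
T = PV/(nR) = 2.5×25.8/(0.9×0.08206)
= 64.50/0.073854
= 873.34 K

873.34 K


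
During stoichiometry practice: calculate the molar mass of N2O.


M(N2O) = 2×14.01 + 1×16.0
= 28.02 + 16.0
= 44.02 g/mol

44.02 g/mol


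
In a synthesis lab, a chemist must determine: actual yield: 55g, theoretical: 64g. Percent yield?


% yield = actual/theoretical × 100
= 55/64 × 100
= 85.94%

85.94%


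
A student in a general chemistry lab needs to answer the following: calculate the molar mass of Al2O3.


M(Al2O3) = 2×26.98 + 3×16.0
= 53.96 + 48.0
= 101.96 g/mol

101.96 g/mol


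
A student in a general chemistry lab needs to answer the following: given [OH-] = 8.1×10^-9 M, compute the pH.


pOH = -log10([OH-]) = -log10(8.1×10^-9)
= 9 - log10(8.1) = 8.09
pH = 14 - pOH = 14 - 8.09 = 5.91

5.91


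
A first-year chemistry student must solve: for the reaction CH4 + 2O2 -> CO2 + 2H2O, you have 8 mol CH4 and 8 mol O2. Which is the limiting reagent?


Mole ratio available / coefficient:
  CH4: 8/1 = 8.000
  O2: 8/2 = 4.000
Smaller ratio is limiting.

O2


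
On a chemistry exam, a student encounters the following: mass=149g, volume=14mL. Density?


ρ = mass/volume
= 149/14
= 10.643 g/mL

10.643 g/mL


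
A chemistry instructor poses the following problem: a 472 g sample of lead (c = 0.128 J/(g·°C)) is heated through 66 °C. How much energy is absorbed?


q = mcΔT = 472 × 0.128 × 66
= 3987.46 J

3987.46 J


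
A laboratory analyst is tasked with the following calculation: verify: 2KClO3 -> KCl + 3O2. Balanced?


Equation: 2KClO3 -> KCl + 3O2
Check atoms: Cl: 2≠1, K: 2≠1, O: 6=6
Not balanced

No, not balanced


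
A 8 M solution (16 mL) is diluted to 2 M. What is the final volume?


C1V1 = C2V2
8 × 16 = 2 × V2
V2 = 128/2 = 64.0 mL

64.0 mL


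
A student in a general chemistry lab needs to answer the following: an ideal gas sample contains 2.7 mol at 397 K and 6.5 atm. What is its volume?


PV = nRT  (R = 0.08206 L·atm/(mol·K))
V = nRT/P = 2.7×0.08206×397/6.5
= 13.532 L

13.532 L


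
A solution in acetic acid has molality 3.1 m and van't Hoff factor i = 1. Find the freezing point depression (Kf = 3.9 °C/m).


ΔTf = Kf × m × i
= 3.9 × 3.1 × 1
= 12.09 °C

12.09 °C


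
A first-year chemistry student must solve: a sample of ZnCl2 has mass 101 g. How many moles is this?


M(ZnCl2) = 136.28 g/mol
n = mass/M = 101/136.28 = 0.7411 mol

0.7411 mol


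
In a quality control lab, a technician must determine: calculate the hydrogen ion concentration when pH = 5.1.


[H+] = 10^(-pH) = 10^(-5.1)
= 7.94×10^-6 M

7.94×10^-6 M


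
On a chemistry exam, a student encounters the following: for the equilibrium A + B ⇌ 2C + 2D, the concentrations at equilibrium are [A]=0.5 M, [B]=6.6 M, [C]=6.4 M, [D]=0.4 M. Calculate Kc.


Kc = [C]^2[D]^2/([A][B])
= (6.4^2 × 0.4^2)/(0.5^1 × 6.6^1)
= 6.5536/3.3
= 1.986

1.986


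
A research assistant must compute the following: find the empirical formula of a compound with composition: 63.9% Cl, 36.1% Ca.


Assume 100 g sample. Moles of each element:
  Cl: 63.9/35.45 = 1.803 mol
  Ca: 36.1/40.08 = 0.901 mol
Divide by smallest (0.901):
  Cl: 1.803/0.901 = 2.0
  Ca: 0.901/0.901 = 1.0
Empirical formula: CaCl2

CaCl2


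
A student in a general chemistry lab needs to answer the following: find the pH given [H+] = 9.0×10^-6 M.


pH = -log10([H+]) = -log10(9.0×10^-6)
= 6 - log10(9.0)
= 6 - 0.95
= 5.05

5.05


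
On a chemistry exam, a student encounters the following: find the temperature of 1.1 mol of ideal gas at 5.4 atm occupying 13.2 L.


PV = nRT  (R = 0.08206 L·atm/(mol·K))
T = PV/(nR) = 5.4×13.2/(1.1×0.08206)
= 71.28/0.090266
= 789.67 K

789.67 K


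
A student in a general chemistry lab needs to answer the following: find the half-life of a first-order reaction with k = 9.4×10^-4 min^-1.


t½ = ln2/k = 0.693147/(9.4×10^-4 min^-1)
= 737.4 min

737.4 min


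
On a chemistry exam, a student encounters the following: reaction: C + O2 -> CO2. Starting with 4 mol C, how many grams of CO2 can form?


Mole ratio CO2:C = 1:1
n(CO2) = 4 × 1/1 = 4.000 mol
mass = 4.000 × 44.01 = 176.04 g

176.04 g


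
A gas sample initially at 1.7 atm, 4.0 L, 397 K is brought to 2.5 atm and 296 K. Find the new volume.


P1V1/T1 = P2V2/T2
V2 = P1V1T2/(T1P2)
= 1.7×4.0×296/(397×2.5)
= 2.028 L

2.028 L


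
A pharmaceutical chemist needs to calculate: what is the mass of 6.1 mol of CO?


M(CO) = 28.01 g/mol
mass = n × M = 6.1 × 28.01 = 170.86 g

170.86 g


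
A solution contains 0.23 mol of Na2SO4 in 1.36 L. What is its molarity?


M = n/V = 0.23/1.36 = 0.169 mol/L

0.169 M


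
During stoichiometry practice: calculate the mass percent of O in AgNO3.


M(AgNO3) = 1×107.87 + 1×14.01 + 3×16.0 = 169.88 g/mol
Mass of O = 3 × 16.0 = 48.00 g/mol
% O = 48.00/169.88 × 100 = 28.26%

28.26%


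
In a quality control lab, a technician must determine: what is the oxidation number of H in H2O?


H is +1 with nonmetals
Oxidation number: +1

+1


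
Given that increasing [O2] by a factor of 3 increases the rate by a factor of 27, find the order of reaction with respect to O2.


rate ∝ [O2]^n
3^n = 27 → n = 3
Order in O2: 3

3


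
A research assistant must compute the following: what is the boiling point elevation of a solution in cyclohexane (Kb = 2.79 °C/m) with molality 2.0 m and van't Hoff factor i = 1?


ΔTb = Kb × m × i
= 2.79 × 2.0 × 1
= 5.58 °C

5.58 °C


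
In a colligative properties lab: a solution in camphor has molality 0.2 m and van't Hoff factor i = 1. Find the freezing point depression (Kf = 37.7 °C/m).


ΔTf = Kf × m × i
= 37.7 × 0.2 × 1
= 7.54 °C

7.54 °C


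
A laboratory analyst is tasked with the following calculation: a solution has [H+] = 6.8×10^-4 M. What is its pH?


pH = -log10([H+]) = -log10(6.8×10^-4)
= 4 - log10(6.8)
= 4 - 0.83
= 3.17

3.17


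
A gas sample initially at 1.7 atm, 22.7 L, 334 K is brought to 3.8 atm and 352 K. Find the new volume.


P1V1/T1 = P2V2/T2
V2 = P1V1T2/(T1P2)
= 1.7×22.7×352/(334×3.8)
= 10.703 L

10.703 L


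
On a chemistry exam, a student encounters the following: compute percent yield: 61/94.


% yield = actual/theoretical × 100
= 61/94 × 100
= 64.89%

64.89%


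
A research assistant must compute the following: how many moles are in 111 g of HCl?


M(HCl) = 36.46 g/mol
n = mass/M = 111/36.46 = 3.0444 mol

3.0444 mol


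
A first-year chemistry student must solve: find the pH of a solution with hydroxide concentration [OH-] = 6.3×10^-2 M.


pOH = -log10([OH-]) = -log10(6.3×10^-2)
= 2 - log10(6.3) = 1.2
pH = 14 - pOH = 14 - 1.2 = 12.8

12.8


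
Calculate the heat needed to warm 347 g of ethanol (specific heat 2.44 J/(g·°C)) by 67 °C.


q = mcΔT = 347 × 2.44 × 67
= 56727.56 J

56727.56 J


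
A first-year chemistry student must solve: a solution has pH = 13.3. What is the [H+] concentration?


[H+] = 10^(-pH) = 10^(-13.3)
= 5.01×10^-14 M

5.01×10^-14 M


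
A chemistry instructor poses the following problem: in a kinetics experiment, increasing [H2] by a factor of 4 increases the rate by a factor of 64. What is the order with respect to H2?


rate ∝ [H2]^n
4^n = 64 → n = 3
Order in H2: 3

3


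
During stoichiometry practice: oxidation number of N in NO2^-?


x + 2(-2) = -1, so x = +3
Oxidation number: +3

+3


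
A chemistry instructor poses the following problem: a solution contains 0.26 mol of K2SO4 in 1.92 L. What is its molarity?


M = n/V = 0.26/1.92 = 0.135 mol/L

0.135 M


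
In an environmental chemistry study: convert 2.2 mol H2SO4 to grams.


M(H2SO4) = 98.09 g/mol
mass = n × M = 2.2 × 98.09 = 215.80 g

215.80 g


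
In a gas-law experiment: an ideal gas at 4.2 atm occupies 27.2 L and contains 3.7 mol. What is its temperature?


PV = nRT  (R = 0.08206 L·atm/(mol·K))
T = PV/(nR) = 4.2×27.2/(3.7×0.08206)
= 114.24/0.303622
= 376.26 K

376.26 K


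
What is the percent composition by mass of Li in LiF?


M(LiF) = 1×6.94 + 1×19.0 = 25.94 g/mol
Mass of Li = 1 × 6.94 = 6.94 g/mol
% Li = 6.94/25.94 × 100 = 26.75%

26.75%


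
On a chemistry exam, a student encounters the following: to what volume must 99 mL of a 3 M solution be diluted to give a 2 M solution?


C1V1 = C2V2
3 × 99 = 2 × V2
V2 = 297/2 = 148.5 mL

148.5 mL


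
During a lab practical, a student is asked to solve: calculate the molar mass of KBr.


M(KBr) = 1×39.1 + 1×79.9
= 39.1 + 79.9
= 119.0 g/mol

119.0 g/mol


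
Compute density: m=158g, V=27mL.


ρ = mass/volume
= 158/27
= 5.852 g/mL

5.852 g/mL


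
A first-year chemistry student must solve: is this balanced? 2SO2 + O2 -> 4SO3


Equation: 2SO2 + O2 -> 4SO3
Check atoms: O: 6≠12, S: 2≠4
Not balanced

No, not balanced


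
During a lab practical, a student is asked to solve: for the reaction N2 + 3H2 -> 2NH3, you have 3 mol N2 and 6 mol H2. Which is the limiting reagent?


Mole ratio available / coefficient:
  N2: 3/1 = 3.000
  H2: 6/3 = 2.000
Smaller ratio is limiting.

H2


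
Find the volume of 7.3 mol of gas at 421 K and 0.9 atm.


PV = nRT  (R = 0.08206 L·atm/(mol·K))
V = nRT/P = 7.3×0.08206×421/0.9
= 280.217 L

280.217 L
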